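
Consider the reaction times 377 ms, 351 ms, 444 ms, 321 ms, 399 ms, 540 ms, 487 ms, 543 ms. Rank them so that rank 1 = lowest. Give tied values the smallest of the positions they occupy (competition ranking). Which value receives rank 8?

543

Sorted (ascending): 321, 351, 377, 399, 444, 487, 540, 543
No ties — each value takes its position as its rank.
Rank 8 → value 543.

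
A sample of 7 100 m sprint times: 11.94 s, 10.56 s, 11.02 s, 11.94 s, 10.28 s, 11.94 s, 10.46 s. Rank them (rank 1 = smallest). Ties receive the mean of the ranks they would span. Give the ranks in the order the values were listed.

Sorted (ascending): 10.28, 10.46, 10.56, 11.02, 11.94, 11.94, 11.94
The 3 values of 11.94 occupy positions 5–7 → average rank 6.

6, 3, 4, 6, 1, 6, 2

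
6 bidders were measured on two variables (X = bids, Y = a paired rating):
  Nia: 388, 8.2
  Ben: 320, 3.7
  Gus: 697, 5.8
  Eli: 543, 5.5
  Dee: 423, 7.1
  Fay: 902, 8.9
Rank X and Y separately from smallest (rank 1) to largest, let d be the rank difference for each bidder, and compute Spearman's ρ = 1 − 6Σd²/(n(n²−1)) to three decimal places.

Ranks of variable 1: 2, 1, 5, 4, 3, 6
Ranks of variable 2: 5, 1, 3, 2, 4, 6
d = r₁ − r₂: -3, 0, 2, 2, -1, 0
d²: 9, 0, 4, 4, 1, 0; Σd² = 18
ρ = 1 − 6·18/(6·35) = 1 − 108/210 = 0.486

0.486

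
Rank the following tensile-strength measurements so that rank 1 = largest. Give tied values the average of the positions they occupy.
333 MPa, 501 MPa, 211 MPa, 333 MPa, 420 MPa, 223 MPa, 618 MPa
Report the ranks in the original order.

Sorted (descending): 618, 501, 420, 333, 333, 223, 211
The 2 values of 333 occupy positions 4–5 → average rank (4+5)/2 = 4.5.

4.5, 2, 7, 4.5, 3, 6, 1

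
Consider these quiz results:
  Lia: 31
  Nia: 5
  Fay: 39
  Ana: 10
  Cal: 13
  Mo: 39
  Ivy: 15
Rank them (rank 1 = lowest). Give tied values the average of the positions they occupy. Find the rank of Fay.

Sorted (ascending): 5, 10, 13, 15, 31, 39, 39
The 2 values of 39 occupy positions 6–7 → average rank (6+7)/2 = 6.5.
Fay has value 39 → rank 6.5.

6.5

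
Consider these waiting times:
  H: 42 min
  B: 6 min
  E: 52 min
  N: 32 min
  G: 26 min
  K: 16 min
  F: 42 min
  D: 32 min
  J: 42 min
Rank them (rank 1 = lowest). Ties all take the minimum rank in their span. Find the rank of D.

4

Sorted (ascending): 6, 16, 26, 32, 32, 42, 42, 42, 52
The 2 values of 32 occupy positions 4–5 → each gets rank 4.
The 3 values of 42 occupy positions 6–8 → each gets rank 6.
D has value 32 min → rank 4.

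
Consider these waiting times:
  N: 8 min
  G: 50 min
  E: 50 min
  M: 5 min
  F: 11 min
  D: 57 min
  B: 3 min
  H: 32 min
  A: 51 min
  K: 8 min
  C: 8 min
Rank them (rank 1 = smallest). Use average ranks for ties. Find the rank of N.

Sorted (ascending): 3, 5, 8, 8, 8, 11, 32, 50, 50, 51, 57
The 3 values of 8 occupy positions 3–5 → average rank 4.
The 2 values of 50 occupy positions 8–9 → average rank (8+9)/2 = 8.5.
N has value 8 min → rank 4.

4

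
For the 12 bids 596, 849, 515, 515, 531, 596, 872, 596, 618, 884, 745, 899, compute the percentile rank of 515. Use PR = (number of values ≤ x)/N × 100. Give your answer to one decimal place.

N = 12.
Strictly below 515: 0. Equal to 515: 2.
PR = 2/12 × 100 = 16.7

16.7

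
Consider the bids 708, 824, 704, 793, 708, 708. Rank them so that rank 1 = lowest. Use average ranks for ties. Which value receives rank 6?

824

Sorted (ascending): 704, 708, 708, 708, 793, 824
The 3 values of 708 occupy positions 2–4 → average rank 3.
Rank 6 → value 824.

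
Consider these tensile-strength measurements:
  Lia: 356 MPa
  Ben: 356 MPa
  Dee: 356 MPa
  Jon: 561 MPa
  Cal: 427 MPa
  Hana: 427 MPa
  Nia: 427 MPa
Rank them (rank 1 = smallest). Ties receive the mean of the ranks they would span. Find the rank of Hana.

Sorted (ascending): 356, 356, 356, 427, 427, 427, 561
The 3 values of 356 occupy positions 1–3 → average rank 2.
The 3 values of 427 occupy positions 4–6 → average rank 5.
Hana has value 427 MPa → rank 5.

5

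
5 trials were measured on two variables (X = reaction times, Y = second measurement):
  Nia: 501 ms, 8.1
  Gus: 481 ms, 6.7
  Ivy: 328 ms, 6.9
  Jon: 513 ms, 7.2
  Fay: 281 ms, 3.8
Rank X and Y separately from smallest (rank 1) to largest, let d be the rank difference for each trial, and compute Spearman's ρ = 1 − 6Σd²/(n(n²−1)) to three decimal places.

Ranks of variable 1: 4, 3, 2, 5, 1
Ranks of variable 2: 5, 2, 3, 4, 1
d = r₁ − r₂: -1, 1, -1, 1, 0
d²: 1, 1, 1, 1, 0; Σd² = 4
ρ = 1 − 6·4/(5·24) = 1 − 24/120 = 0.800

0.800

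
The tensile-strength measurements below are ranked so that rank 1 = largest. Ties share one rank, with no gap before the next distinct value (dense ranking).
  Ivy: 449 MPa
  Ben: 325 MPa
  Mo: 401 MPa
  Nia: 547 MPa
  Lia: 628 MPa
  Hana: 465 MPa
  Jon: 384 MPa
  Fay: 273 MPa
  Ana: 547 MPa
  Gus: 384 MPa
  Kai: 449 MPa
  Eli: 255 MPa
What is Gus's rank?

6

Sorted (descending): 628, 547, 547, 465, 449, 449, 401, 384, 384, 325, 273, 255
The 2 values of 547 share dense rank 2.
The 2 values of 449 share dense rank 4.
The 2 values of 384 share dense rank 6.
Remaining distinct values take the next consecutive integers.
Gus has value 384 MPa → rank 6.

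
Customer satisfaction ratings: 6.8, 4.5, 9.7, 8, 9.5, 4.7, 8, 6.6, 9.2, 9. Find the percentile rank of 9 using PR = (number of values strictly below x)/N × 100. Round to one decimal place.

60.0

N = 10.
Strictly below 9: 6. Equal to 9: 1.
PR = 6/10 × 100 = 60.0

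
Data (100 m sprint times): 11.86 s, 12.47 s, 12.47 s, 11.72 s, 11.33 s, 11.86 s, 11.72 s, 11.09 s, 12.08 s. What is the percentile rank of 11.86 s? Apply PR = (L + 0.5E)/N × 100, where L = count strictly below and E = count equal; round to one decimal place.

N = 9.
Strictly below 11.86: 4. Equal to 11.86: 2.
PR = (4 + 0.5·2)/9 × 100 = 55.6

55.6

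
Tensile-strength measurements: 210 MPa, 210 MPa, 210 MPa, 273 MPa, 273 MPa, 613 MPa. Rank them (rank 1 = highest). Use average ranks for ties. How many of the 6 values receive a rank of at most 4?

Sorted (descending): 613, 273, 273, 210, 210, 210
The 2 values of 273 occupy positions 2–3 → average rank (2+3)/2 = 2.5.
The 3 values of 210 occupy positions 4–6 → average rank 5.
Ranks ≤ 4: {1, 2.5, 2.5} → 3 values.

3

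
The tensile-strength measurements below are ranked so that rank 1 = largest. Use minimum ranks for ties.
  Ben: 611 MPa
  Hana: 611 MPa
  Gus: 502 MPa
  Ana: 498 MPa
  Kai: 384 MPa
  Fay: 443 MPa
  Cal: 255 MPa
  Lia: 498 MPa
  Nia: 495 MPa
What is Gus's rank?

Sorted (descending): 611, 611, 502, 498, 498, 495, 443, 384, 255
The 2 values of 611 occupy positions 1–2 → each gets rank 1.
The 2 values of 498 occupy positions 4–5 → each gets rank 4.
Gus has value 502 MPa → rank 3.

3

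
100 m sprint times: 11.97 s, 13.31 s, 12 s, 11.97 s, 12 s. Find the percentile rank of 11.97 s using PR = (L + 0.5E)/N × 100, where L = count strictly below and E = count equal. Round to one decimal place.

20.0

N = 5.
Strictly below 11.97: 0. Equal to 11.97: 2.
PR = (0 + 0.5·2)/5 × 100 = 20.0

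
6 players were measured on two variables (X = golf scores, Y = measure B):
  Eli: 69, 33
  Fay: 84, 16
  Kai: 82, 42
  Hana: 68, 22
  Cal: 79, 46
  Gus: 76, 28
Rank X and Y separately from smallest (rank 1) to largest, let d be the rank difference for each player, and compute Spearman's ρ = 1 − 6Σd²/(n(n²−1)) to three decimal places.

0.029

Ranks of variable 1: 2, 6, 5, 1, 4, 3
Ranks of variable 2: 4, 1, 5, 2, 6, 3
d = r₁ − r₂: -2, 5, 0, -1, -2, 0
d²: 4, 25, 0, 1, 4, 0; Σd² = 34
ρ = 1 − 6·34/(6·35) = 1 − 204/210 = 0.029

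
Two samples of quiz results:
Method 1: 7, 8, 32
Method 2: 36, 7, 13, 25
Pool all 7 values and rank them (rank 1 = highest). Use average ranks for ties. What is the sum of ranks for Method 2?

14.5

Sorted (descending): 36, 32, 25, 13, 8, 7, 7
The 2 values of 7 occupy positions 6–7 → average rank (6+7)/2 = 6.5.
Method 2 values → pooled ranks: 36→1, 7→6.5, 13→4, 25→3
Rank sum = 1 + 6.5 + 4 + 3 = 14.5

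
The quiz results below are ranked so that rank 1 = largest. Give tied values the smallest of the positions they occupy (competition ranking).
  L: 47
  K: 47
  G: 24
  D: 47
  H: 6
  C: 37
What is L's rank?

1

Sorted (descending): 47, 47, 47, 37, 24, 6
The 3 values of 47 occupy positions 1–3 → each gets rank 1.
L has value 47 → rank 1.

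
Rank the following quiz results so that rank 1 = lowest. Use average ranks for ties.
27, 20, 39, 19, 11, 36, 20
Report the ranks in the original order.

5, 3.5, 7, 2, 1, 6, 3.5

Sorted (ascending): 11, 19, 20, 20, 27, 36, 39
The 2 values of 20 occupy positions 3–4 → average rank (3+4)/2 = 3.5.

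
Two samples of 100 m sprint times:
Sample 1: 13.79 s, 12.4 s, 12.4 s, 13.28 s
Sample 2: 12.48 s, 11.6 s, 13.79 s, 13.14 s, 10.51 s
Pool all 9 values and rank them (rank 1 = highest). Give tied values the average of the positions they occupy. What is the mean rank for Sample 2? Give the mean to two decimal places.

Sorted (descending): 13.79, 13.79, 13.28, 13.14, 12.48, 12.4, 12.4, 11.6, 10.51
The 2 values of 13.79 occupy positions 1–2 → average rank (1+2)/2 = 1.5.
The 2 values of 12.4 occupy positions 6–7 → average rank (6+7)/2 = 6.5.
Sample 2 values → pooled ranks: 12.48→5, 11.6→8, 13.79→1.5, 13.14→4, 10.51→9
Mean rank = (5 + 8 + 1.5 + 4 + 9) / 5 = 5.50

5.50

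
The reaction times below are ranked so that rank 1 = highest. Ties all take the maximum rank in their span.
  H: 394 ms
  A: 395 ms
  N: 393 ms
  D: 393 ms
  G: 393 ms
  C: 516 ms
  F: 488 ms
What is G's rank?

7

Sorted (descending): 516, 488, 395, 394, 393, 393, 393
The 3 values of 393 occupy positions 5–7 → each gets rank 7.
G has value 393 ms → rank 7.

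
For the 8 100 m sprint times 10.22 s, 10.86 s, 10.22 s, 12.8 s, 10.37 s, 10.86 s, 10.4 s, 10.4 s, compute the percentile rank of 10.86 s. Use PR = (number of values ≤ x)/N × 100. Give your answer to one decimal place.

87.5

N = 8.
Strictly below 10.86: 5. Equal to 10.86: 2.
PR = 7/8 × 100 = 87.5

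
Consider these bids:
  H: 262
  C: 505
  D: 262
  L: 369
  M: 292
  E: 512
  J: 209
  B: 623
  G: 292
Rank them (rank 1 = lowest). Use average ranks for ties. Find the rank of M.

4.5

Sorted (ascending): 209, 262, 262, 292, 292, 369, 505, 512, 623
The 2 values of 262 occupy positions 2–3 → average rank (2+3)/2 = 2.5.
The 2 values of 292 occupy positions 4–5 → average rank (4+5)/2 = 4.5.
M has value 292 → rank 4.5.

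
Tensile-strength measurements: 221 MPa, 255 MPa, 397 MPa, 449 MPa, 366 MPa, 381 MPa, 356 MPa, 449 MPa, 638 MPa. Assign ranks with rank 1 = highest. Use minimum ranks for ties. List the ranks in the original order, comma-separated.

9, 8, 4, 2, 6, 5, 7, 2, 1

Sorted (descending): 638, 449, 449, 397, 381, 366, 356, 255, 221
The 2 values of 449 occupy positions 2–3 → each gets rank 2.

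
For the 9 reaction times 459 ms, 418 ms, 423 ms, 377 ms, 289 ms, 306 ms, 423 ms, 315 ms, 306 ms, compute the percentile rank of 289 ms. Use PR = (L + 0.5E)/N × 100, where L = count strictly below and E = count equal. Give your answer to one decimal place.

5.6

N = 9.
Strictly below 289: 0. Equal to 289: 1.
PR = (0 + 0.5·1)/9 × 100 = 5.6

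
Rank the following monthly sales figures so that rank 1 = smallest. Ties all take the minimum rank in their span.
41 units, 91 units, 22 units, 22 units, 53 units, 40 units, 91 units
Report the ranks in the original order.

4, 6, 1, 1, 5, 3, 6

Sorted (ascending): 22, 22, 40, 41, 53, 91, 91
The 2 values of 22 occupy positions 1–2 → each gets rank 1.
The 2 values of 91 occupy positions 6–7 → each gets rank 6.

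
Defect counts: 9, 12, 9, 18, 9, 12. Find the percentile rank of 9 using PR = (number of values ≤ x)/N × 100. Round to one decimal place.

50.0

N = 6.
Strictly below 9: 0. Equal to 9: 3.
PR = 3/6 × 100 = 50.0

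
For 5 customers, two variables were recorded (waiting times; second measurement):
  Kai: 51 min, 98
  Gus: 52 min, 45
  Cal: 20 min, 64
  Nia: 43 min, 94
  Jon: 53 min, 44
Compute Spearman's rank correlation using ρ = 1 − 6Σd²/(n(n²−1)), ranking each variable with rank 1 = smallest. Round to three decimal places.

Ranks of variable 1: 3, 4, 1, 2, 5
Ranks of variable 2: 5, 2, 3, 4, 1
d = r₁ − r₂: -2, 2, -2, -2, 4
d²: 4, 4, 4, 4, 16; Σd² = 32
ρ = 1 − 6·32/(5·24) = 1 − 192/120 = -0.600

-0.600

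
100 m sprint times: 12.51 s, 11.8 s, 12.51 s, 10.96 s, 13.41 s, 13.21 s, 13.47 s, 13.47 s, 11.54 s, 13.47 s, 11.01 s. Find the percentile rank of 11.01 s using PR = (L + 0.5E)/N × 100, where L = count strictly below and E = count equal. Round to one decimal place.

N = 11.
Strictly below 11.01: 1. Equal to 11.01: 1.
PR = (1 + 0.5·1)/11 × 100 = 13.6

13.6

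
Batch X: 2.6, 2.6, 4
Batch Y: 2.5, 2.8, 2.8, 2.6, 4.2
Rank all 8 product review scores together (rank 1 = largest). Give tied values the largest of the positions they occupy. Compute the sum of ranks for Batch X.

Sorted (descending): 4.2, 4, 2.8, 2.8, 2.6, 2.6, 2.6, 2.5
The 2 values of 2.8 occupy positions 3–4 → each gets rank 4.
The 3 values of 2.6 occupy positions 5–7 → each gets rank 7.
Batch X values → pooled ranks: 2.6→7, 2.6→7, 4→2
Rank sum = 7 + 7 + 2 = 16

16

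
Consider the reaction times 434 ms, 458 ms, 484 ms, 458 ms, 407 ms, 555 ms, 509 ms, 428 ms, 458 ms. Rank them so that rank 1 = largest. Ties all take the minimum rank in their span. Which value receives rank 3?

Sorted (descending): 555, 509, 484, 458, 458, 458, 434, 428, 407
The 3 values of 458 occupy positions 4–6 → each gets rank 4.
Rank 3 → value 484.

484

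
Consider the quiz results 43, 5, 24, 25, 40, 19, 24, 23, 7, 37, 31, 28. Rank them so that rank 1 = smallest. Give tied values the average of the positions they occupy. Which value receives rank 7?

25

Sorted (ascending): 5, 7, 19, 23, 24, 24, 25, 28, 31, 37, 40, 43
The 2 values of 24 occupy positions 5–6 → average rank (5+6)/2 = 5.5.
Rank 7 → value 25.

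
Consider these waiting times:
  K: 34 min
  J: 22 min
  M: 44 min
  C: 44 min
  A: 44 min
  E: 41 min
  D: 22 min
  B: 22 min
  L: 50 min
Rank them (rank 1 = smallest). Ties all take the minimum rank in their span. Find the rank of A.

Sorted (ascending): 22, 22, 22, 34, 41, 44, 44, 44, 50
The 3 values of 22 occupy positions 1–3 → each gets rank 1.
The 3 values of 44 occupy positions 6–8 → each gets rank 6.
A has value 44 min → rank 6.

6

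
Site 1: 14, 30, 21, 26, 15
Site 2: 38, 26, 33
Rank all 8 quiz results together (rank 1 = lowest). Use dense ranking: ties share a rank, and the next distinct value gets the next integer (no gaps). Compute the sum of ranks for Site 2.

Sorted (ascending): 14, 15, 21, 26, 26, 30, 33, 38
The 2 values of 26 share dense rank 4.
Remaining distinct values take the next consecutive integers.
Site 2 values → pooled ranks: 38→7, 26→4, 33→6
Rank sum = 7 + 4 + 6 = 17

17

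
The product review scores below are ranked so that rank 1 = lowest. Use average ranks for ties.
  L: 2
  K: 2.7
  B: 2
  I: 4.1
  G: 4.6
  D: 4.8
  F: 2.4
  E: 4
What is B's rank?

1.5

Sorted (ascending): 2, 2, 2.4, 2.7, 4, 4.1, 4.6, 4.8
The 2 values of 2 occupy positions 1–2 → average rank (1+2)/2 = 1.5.
B has value 2 → rank 1.5.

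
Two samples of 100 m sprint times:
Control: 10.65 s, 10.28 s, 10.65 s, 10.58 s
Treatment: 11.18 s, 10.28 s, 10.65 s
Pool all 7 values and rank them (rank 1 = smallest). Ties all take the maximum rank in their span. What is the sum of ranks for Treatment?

15

Sorted (ascending): 10.28, 10.28, 10.58, 10.65, 10.65, 10.65, 11.18
The 2 values of 10.28 occupy positions 1–2 → each gets rank 2.
The 3 values of 10.65 occupy positions 4–6 → each gets rank 6.
Treatment values → pooled ranks: 11.18→7, 10.28→2, 10.65→6
Rank sum = 7 + 2 + 6 = 15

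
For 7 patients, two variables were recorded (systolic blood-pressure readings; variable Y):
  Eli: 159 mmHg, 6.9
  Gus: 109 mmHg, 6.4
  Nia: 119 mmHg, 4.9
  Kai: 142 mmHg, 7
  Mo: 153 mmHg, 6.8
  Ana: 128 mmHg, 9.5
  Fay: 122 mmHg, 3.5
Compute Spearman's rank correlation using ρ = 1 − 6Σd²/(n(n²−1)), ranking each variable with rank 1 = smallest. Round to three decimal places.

0.536

Ranks of variable 1: 7, 1, 2, 5, 6, 4, 3
Ranks of variable 2: 5, 3, 2, 6, 4, 7, 1
d = r₁ − r₂: 2, -2, 0, -1, 2, -3, 2
d²: 4, 4, 0, 1, 4, 9, 4; Σd² = 26
ρ = 1 − 6·26/(7·48) = 1 − 156/336 = 0.536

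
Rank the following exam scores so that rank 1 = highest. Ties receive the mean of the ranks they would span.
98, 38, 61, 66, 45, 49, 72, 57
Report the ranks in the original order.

1, 8, 4, 3, 7, 6, 2, 5

Sorted (descending): 98, 72, 66, 61, 57, 49, 45, 38
No ties — each value takes its position as its rank.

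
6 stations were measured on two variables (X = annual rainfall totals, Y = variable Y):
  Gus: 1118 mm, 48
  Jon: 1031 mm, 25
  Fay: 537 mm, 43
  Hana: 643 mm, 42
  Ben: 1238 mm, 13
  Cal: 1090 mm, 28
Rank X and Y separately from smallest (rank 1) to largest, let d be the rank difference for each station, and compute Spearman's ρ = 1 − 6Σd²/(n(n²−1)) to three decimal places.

-0.371

Ranks of variable 1: 5, 3, 1, 2, 6, 4
Ranks of variable 2: 6, 2, 5, 4, 1, 3
d = r₁ − r₂: -1, 1, -4, -2, 5, 1
d²: 1, 1, 16, 4, 25, 1; Σd² = 48
ρ = 1 − 6·48/(6·35) = 1 − 288/210 = -0.371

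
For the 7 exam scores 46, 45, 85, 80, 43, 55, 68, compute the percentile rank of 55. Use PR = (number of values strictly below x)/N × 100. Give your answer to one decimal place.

42.9

N = 7.
Strictly below 55: 3. Equal to 55: 1.
PR = 3/7 × 100 = 42.9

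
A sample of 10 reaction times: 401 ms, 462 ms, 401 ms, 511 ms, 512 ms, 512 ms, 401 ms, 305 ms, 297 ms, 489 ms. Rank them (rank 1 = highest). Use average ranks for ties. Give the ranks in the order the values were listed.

Sorted (descending): 512, 512, 511, 489, 462, 401, 401, 401, 305, 297
The 2 values of 512 occupy positions 1–2 → average rank (1+2)/2 = 1.5.
The 3 values of 401 occupy positions 6–8 → average rank 7.

7, 5, 7, 3, 1.5, 1.5, 7, 9, 10, 4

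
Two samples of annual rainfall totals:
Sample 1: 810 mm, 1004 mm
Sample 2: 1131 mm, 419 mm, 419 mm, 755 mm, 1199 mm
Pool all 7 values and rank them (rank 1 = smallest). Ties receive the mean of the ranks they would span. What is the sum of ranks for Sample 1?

Sorted (ascending): 419, 419, 755, 810, 1004, 1131, 1199
The 2 values of 419 occupy positions 1–2 → average rank (1+2)/2 = 1.5.
Sample 1 values → pooled ranks: 810→4, 1004→5
Rank sum = 4 + 5 = 9

9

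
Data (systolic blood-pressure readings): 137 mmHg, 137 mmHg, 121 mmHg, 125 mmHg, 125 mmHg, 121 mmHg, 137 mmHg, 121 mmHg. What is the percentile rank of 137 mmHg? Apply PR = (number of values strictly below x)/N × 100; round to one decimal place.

N = 8.
Strictly below 137: 5. Equal to 137: 3.
PR = 5/8 × 100 = 62.5

62.5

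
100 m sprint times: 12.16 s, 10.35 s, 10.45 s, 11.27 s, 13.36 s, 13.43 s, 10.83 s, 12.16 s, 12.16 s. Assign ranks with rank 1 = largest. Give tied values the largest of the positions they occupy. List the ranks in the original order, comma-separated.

5, 9, 8, 6, 2, 1, 7, 5, 5

Sorted (descending): 13.43, 13.36, 12.16, 12.16, 12.16, 11.27, 10.83, 10.45, 10.35
The 3 values of 12.16 occupy positions 3–5 → each gets rank 5.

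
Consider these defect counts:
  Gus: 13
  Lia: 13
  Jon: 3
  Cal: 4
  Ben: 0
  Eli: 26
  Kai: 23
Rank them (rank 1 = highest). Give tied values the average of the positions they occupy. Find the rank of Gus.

Sorted (descending): 26, 23, 13, 13, 4, 3, 0
The 2 values of 13 occupy positions 3–4 → average rank (3+4)/2 = 3.5.
Gus has value 13 → rank 3.5.

3.5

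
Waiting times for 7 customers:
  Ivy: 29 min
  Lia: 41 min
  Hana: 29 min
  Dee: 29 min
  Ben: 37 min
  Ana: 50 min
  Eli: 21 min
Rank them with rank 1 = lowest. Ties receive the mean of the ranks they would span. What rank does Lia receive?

Sorted (ascending): 21, 29, 29, 29, 37, 41, 50
The 3 values of 29 occupy positions 2–4 → average rank 3.
Lia has value 41 min → rank 6.

6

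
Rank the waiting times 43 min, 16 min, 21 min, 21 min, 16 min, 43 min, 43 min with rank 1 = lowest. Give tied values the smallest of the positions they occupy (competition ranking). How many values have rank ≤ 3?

4

Sorted (ascending): 16, 16, 21, 21, 43, 43, 43
The 2 values of 16 occupy positions 1–2 → each gets rank 1.
The 2 values of 21 occupy positions 3–4 → each gets rank 3.
The 3 values of 43 occupy positions 5–7 → each gets rank 5.
Ranks ≤ 3: {1, 1, 3, 3} → 4 values.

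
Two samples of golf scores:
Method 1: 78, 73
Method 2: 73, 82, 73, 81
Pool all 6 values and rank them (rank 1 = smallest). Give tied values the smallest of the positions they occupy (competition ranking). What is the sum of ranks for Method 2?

13

Sorted (ascending): 73, 73, 73, 78, 81, 82
The 3 values of 73 occupy positions 1–3 → each gets rank 1.
Method 2 values → pooled ranks: 73→1, 82→6, 73→1, 81→5
Rank sum = 1 + 6 + 1 + 5 = 13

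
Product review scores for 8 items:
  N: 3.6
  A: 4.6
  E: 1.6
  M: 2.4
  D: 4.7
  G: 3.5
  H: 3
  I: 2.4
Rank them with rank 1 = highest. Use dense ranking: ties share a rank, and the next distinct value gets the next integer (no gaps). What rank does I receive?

Sorted (descending): 4.7, 4.6, 3.6, 3.5, 3, 2.4, 2.4, 1.6
The 2 values of 2.4 share dense rank 6.
Remaining distinct values take the next consecutive integers.
I has value 2.4 → rank 6.

6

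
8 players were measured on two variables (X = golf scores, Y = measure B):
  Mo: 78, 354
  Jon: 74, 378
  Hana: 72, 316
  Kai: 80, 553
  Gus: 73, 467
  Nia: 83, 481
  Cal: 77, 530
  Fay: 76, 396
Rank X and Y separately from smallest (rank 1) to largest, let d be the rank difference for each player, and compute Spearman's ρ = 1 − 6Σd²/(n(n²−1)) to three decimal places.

0.595

Ranks of variable 1: 6, 3, 1, 7, 2, 8, 5, 4
Ranks of variable 2: 2, 3, 1, 8, 5, 6, 7, 4
d = r₁ − r₂: 4, 0, 0, -1, -3, 2, -2, 0
d²: 16, 0, 0, 1, 9, 4, 4, 0; Σd² = 34
ρ = 1 − 6·34/(8·63) = 1 − 204/504 = 0.595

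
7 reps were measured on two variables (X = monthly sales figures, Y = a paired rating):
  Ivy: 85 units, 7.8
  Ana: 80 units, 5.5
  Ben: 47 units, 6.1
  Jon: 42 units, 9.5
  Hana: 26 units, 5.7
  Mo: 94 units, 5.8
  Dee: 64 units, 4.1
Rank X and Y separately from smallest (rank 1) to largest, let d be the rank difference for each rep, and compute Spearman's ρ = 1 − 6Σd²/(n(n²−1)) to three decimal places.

-0.071

Ranks of variable 1: 6, 5, 3, 2, 1, 7, 4
Ranks of variable 2: 6, 2, 5, 7, 3, 4, 1
d = r₁ − r₂: 0, 3, -2, -5, -2, 3, 3
d²: 0, 9, 4, 25, 4, 9, 9; Σd² = 60
ρ = 1 − 6·60/(7·48) = 1 − 360/336 = -0.071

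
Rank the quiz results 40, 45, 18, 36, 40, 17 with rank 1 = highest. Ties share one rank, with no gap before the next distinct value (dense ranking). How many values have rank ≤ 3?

4

Sorted (descending): 45, 40, 40, 36, 18, 17
The 2 values of 40 share dense rank 2.
Remaining distinct values take the next consecutive integers.
Ranks ≤ 3: {1, 2, 2, 3} → 4 values.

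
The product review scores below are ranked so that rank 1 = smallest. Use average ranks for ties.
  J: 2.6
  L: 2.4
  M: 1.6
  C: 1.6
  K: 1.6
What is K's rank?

Sorted (ascending): 1.6, 1.6, 1.6, 2.4, 2.6
The 3 values of 1.6 occupy positions 1–3 → average rank 2.
K has value 1.6 → rank 2.

2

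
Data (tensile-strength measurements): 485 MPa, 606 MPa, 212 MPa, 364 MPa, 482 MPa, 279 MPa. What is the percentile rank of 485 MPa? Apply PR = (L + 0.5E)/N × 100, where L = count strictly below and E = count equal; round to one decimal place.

N = 6.
Strictly below 485: 4. Equal to 485: 1.
PR = (4 + 0.5·1)/6 × 100 = 75.0

75.0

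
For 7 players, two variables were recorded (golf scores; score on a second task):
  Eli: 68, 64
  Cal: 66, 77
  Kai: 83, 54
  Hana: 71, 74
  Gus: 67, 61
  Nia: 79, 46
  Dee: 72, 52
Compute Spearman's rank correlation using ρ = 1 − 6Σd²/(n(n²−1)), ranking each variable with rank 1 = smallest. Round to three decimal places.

Ranks of variable 1: 3, 1, 7, 4, 2, 6, 5
Ranks of variable 2: 5, 7, 3, 6, 4, 1, 2
d = r₁ − r₂: -2, -6, 4, -2, -2, 5, 3
d²: 4, 36, 16, 4, 4, 25, 9; Σd² = 98
ρ = 1 − 6·98/(7·48) = 1 − 588/336 = -0.750

-0.750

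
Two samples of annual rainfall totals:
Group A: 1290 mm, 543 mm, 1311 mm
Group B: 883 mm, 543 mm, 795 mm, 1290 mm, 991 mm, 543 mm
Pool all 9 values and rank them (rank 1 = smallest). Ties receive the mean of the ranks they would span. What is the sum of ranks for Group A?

Sorted (ascending): 543, 543, 543, 795, 883, 991, 1290, 1290, 1311
The 3 values of 543 occupy positions 1–3 → average rank 2.
The 2 values of 1290 occupy positions 7–8 → average rank (7+8)/2 = 7.5.
Group A values → pooled ranks: 1290→7.5, 543→2, 1311→9
Rank sum = 7.5 + 2 + 9 = 18.5

18.5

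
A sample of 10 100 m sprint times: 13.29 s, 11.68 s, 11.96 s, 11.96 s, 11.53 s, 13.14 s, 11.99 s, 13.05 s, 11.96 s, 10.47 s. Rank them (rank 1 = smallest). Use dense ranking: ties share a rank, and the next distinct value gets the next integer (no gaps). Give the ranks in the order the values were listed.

8, 3, 4, 4, 2, 7, 5, 6, 4, 1

Sorted (ascending): 10.47, 11.53, 11.68, 11.96, 11.96, 11.96, 11.99, 13.05, 13.14, 13.29
The 3 values of 11.96 share dense rank 4.
Remaining distinct values take the next consecutive integers.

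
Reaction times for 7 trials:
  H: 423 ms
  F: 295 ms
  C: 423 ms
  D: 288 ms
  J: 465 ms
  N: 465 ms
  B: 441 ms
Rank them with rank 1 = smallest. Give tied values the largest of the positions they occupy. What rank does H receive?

4

Sorted (ascending): 288, 295, 423, 423, 441, 465, 465
The 2 values of 423 occupy positions 3–4 → each gets rank 4.
The 2 values of 465 occupy positions 6–7 → each gets rank 7.
H has value 423 ms → rank 4.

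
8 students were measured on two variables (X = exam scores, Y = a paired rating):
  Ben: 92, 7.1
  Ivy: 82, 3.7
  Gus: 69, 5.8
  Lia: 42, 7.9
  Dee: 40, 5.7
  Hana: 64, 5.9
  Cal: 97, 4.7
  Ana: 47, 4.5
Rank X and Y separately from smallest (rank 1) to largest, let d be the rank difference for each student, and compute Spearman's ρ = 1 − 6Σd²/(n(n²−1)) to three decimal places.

Ranks of variable 1: 7, 6, 5, 2, 1, 4, 8, 3
Ranks of variable 2: 7, 1, 5, 8, 4, 6, 3, 2
d = r₁ − r₂: 0, 5, 0, -6, -3, -2, 5, 1
d²: 0, 25, 0, 36, 9, 4, 25, 1; Σd² = 100
ρ = 1 − 6·100/(8·63) = 1 − 600/504 = -0.190

-0.190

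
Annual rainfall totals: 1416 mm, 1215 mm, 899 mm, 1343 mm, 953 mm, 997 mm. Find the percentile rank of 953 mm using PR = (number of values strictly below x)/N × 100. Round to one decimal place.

16.7

N = 6.
Strictly below 953: 1. Equal to 953: 1.
PR = 1/6 × 100 = 16.7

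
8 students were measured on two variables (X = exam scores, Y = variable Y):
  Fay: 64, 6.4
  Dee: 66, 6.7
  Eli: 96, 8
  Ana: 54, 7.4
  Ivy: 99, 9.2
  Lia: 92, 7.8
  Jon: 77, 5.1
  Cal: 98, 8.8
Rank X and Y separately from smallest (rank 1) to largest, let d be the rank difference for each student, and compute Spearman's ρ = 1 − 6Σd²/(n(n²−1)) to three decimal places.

0.786

Ranks of variable 1: 2, 3, 6, 1, 8, 5, 4, 7
Ranks of variable 2: 2, 3, 6, 4, 8, 5, 1, 7
d = r₁ − r₂: 0, 0, 0, -3, 0, 0, 3, 0
d²: 0, 0, 0, 9, 0, 0, 9, 0; Σd² = 18
ρ = 1 − 6·18/(8·63) = 1 − 108/504 = 0.786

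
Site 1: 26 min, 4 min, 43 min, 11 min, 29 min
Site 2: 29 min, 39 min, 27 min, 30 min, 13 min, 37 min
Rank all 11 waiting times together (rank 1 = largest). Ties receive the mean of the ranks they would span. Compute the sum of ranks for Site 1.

Sorted (descending): 43, 39, 37, 30, 29, 29, 27, 26, 13, 11, 4
The 2 values of 29 occupy positions 5–6 → average rank (5+6)/2 = 5.5.
Site 1 values → pooled ranks: 26→8, 4→11, 43→1, 11→10, 29→5.5
Rank sum = 8 + 11 + 1 + 10 + 5.5 = 35.5

35.5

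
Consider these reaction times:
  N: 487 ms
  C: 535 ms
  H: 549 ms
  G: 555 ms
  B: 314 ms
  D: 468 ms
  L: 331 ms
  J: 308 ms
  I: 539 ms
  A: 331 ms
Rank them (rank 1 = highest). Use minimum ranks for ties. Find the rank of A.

Sorted (descending): 555, 549, 539, 535, 487, 468, 331, 331, 314, 308
The 2 values of 331 occupy positions 7–8 → each gets rank 7.
A has value 331 ms → rank 7.

7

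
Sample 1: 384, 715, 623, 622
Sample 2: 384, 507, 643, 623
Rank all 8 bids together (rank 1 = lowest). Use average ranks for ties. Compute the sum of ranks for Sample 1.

Sorted (ascending): 384, 384, 507, 622, 623, 623, 643, 715
The 2 values of 384 occupy positions 1–2 → average rank (1+2)/2 = 1.5.
The 2 values of 623 occupy positions 5–6 → average rank (5+6)/2 = 5.5.
Sample 1 values → pooled ranks: 384→1.5, 715→8, 623→5.5, 622→4
Rank sum = 1.5 + 8 + 5.5 + 4 = 19

19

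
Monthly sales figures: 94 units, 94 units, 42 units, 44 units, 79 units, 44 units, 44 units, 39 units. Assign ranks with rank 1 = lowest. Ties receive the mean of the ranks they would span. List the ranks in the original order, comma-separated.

7.5, 7.5, 2, 4, 6, 4, 4, 1

Sorted (ascending): 39, 42, 44, 44, 44, 79, 94, 94
The 3 values of 44 occupy positions 3–5 → average rank 4.
The 2 values of 94 occupy positions 7–8 → average rank (7+8)/2 = 7.5.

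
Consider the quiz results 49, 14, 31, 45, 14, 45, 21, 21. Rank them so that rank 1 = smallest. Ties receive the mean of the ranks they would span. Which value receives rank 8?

Sorted (ascending): 14, 14, 21, 21, 31, 45, 45, 49
The 2 values of 14 occupy positions 1–2 → average rank (1+2)/2 = 1.5.
The 2 values of 21 occupy positions 3–4 → average rank (3+4)/2 = 3.5.
The 2 values of 45 occupy positions 6–7 → average rank (6+7)/2 = 6.5.
Rank 8 → value 49.

49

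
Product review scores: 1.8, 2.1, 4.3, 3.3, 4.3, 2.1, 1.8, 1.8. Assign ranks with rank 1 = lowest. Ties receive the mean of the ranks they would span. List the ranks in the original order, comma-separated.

2, 4.5, 7.5, 6, 7.5, 4.5, 2, 2

Sorted (ascending): 1.8, 1.8, 1.8, 2.1, 2.1, 3.3, 4.3, 4.3
The 3 values of 1.8 occupy positions 1–3 → average rank 2.
The 2 values of 2.1 occupy positions 4–5 → average rank (4+5)/2 = 4.5.
The 2 values of 4.3 occupy positions 7–8 → average rank (7+8)/2 = 7.5.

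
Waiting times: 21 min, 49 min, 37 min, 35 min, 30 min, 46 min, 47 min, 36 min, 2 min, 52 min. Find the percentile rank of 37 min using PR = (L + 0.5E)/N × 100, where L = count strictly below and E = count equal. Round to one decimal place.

55.0

N = 10.
Strictly below 37: 5. Equal to 37: 1.
PR = (5 + 0.5·1)/10 × 100 = 55.0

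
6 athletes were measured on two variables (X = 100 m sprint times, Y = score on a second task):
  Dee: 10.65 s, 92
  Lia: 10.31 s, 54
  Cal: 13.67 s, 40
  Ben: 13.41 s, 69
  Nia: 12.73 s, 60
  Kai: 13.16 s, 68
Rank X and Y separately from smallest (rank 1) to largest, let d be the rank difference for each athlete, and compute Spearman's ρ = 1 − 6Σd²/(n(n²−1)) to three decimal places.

-0.200

Ranks of variable 1: 2, 1, 6, 5, 3, 4
Ranks of variable 2: 6, 2, 1, 5, 3, 4
d = r₁ − r₂: -4, -1, 5, 0, 0, 0
d²: 16, 1, 25, 0, 0, 0; Σd² = 42
ρ = 1 − 6·42/(6·35) = 1 − 252/210 = -0.200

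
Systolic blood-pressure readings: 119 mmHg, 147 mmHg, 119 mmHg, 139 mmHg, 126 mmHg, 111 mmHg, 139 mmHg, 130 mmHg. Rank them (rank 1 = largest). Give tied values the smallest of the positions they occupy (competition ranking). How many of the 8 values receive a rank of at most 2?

Sorted (descending): 147, 139, 139, 130, 126, 119, 119, 111
The 2 values of 139 occupy positions 2–3 → each gets rank 2.
The 2 values of 119 occupy positions 6–7 → each gets rank 6.
Ranks ≤ 2: {1, 2, 2} → 3 values.

3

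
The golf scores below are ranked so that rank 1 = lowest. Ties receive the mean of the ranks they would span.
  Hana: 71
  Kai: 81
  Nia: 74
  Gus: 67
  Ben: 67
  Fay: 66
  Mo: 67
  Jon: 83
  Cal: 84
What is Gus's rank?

3

Sorted (ascending): 66, 67, 67, 67, 71, 74, 81, 83, 84
The 3 values of 67 occupy positions 2–4 → average rank 3.
Gus has value 67 → rank 3.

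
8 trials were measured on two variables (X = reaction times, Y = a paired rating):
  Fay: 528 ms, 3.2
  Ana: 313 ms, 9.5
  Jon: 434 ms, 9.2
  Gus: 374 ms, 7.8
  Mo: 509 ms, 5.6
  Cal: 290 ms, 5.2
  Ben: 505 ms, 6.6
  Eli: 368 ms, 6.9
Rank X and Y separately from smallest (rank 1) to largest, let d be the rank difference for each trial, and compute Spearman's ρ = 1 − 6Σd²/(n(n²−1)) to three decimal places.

Ranks of variable 1: 8, 2, 5, 4, 7, 1, 6, 3
Ranks of variable 2: 1, 8, 7, 6, 3, 2, 4, 5
d = r₁ − r₂: 7, -6, -2, -2, 4, -1, 2, -2
d²: 49, 36, 4, 4, 16, 1, 4, 4; Σd² = 118
ρ = 1 − 6·118/(8·63) = 1 − 708/504 = -0.405

-0.405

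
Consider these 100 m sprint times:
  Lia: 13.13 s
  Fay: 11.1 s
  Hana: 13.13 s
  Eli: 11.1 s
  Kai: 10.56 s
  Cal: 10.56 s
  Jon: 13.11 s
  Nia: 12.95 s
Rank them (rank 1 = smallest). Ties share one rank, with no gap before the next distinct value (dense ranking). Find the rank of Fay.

Sorted (ascending): 10.56, 10.56, 11.1, 11.1, 12.95, 13.11, 13.13, 13.13
The 2 values of 10.56 share dense rank 1.
The 2 values of 11.1 share dense rank 2.
The 2 values of 13.13 share dense rank 5.
Remaining distinct values take the next consecutive integers.
Fay has value 11.1 s → rank 2.

2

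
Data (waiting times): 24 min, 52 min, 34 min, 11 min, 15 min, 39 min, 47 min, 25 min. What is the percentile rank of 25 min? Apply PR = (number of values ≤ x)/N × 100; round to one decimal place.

N = 8.
Strictly below 25: 3. Equal to 25: 1.
PR = 4/8 × 100 = 50.0

50.0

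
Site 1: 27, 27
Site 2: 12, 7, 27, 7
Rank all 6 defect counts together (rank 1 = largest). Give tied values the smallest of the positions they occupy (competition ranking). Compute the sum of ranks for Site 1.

2

Sorted (descending): 27, 27, 27, 12, 7, 7
The 3 values of 27 occupy positions 1–3 → each gets rank 1.
The 2 values of 7 occupy positions 5–6 → each gets rank 5.
Site 1 values → pooled ranks: 27→1, 27→1
Rank sum = 1 + 1 = 2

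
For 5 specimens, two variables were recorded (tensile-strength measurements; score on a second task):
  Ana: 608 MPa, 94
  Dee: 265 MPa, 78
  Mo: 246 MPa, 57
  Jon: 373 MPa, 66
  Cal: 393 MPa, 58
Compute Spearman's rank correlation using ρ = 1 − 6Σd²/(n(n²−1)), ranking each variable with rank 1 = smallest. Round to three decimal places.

0.600

Ranks of variable 1: 5, 2, 1, 3, 4
Ranks of variable 2: 5, 4, 1, 3, 2
d = r₁ − r₂: 0, -2, 0, 0, 2
d²: 0, 4, 0, 0, 4; Σd² = 8
ρ = 1 − 6·8/(5·24) = 1 − 48/120 = 0.600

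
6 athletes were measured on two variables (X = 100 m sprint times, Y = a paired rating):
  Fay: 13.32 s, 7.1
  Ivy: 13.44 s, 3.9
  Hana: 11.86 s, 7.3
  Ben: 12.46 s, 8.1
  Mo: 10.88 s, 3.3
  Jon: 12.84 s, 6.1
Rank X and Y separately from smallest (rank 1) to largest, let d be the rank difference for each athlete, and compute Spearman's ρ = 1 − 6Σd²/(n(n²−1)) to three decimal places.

Ranks of variable 1: 5, 6, 2, 3, 1, 4
Ranks of variable 2: 4, 2, 5, 6, 1, 3
d = r₁ − r₂: 1, 4, -3, -3, 0, 1
d²: 1, 16, 9, 9, 0, 1; Σd² = 36
ρ = 1 − 6·36/(6·35) = 1 − 216/210 = -0.029

-0.029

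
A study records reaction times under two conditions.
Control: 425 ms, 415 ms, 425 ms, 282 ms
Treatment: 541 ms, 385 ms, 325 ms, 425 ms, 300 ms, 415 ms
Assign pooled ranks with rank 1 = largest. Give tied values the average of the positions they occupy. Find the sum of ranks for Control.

21.5

Sorted (descending): 541, 425, 425, 425, 415, 415, 385, 325, 300, 282
The 3 values of 425 occupy positions 2–4 → average rank 3.
The 2 values of 415 occupy positions 5–6 → average rank (5+6)/2 = 5.5.
Control values → pooled ranks: 425→3, 415→5.5, 425→3, 282→10
Rank sum = 3 + 5.5 + 3 + 10 = 21.5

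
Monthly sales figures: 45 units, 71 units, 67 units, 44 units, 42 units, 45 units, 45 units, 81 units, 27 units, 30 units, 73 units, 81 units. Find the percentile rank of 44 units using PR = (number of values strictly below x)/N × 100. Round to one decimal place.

25.0

N = 12.
Strictly below 44: 3. Equal to 44: 1.
PR = 3/12 × 100 = 25.0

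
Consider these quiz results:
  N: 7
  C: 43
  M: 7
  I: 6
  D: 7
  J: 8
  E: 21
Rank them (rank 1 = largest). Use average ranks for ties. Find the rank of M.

5

Sorted (descending): 43, 21, 8, 7, 7, 7, 6
The 3 values of 7 occupy positions 4–6 → average rank 5.
M has value 7 → rank 5.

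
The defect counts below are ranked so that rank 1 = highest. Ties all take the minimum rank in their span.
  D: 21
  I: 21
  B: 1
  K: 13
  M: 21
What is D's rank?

Sorted (descending): 21, 21, 21, 13, 1
The 3 values of 21 occupy positions 1–3 → each gets rank 1.
D has value 21 → rank 1.

1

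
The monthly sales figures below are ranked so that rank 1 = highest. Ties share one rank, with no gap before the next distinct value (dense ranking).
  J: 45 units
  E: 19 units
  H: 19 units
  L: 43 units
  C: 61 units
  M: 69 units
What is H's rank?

Sorted (descending): 69, 61, 45, 43, 19, 19
The 2 values of 19 share dense rank 5.
Remaining distinct values take the next consecutive integers.
H has value 19 units → rank 5.

5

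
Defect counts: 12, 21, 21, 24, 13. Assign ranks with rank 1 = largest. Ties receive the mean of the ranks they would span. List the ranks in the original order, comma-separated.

5, 2.5, 2.5, 1, 4

Sorted (descending): 24, 21, 21, 13, 12
The 2 values of 21 occupy positions 2–3 → average rank (2+3)/2 = 2.5.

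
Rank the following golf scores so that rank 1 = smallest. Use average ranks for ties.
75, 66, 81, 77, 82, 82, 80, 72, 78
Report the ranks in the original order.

Sorted (ascending): 66, 72, 75, 77, 78, 80, 81, 82, 82
The 2 values of 82 occupy positions 8–9 → average rank (8+9)/2 = 8.5.

3, 1, 7, 4, 8.5, 8.5, 6, 2, 5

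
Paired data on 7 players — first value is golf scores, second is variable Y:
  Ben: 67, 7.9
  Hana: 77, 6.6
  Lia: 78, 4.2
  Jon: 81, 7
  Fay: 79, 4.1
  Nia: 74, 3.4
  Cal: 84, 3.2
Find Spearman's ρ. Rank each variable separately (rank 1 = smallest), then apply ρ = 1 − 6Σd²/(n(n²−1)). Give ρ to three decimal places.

-0.429

Ranks of variable 1: 1, 3, 4, 6, 5, 2, 7
Ranks of variable 2: 7, 5, 4, 6, 3, 2, 1
d = r₁ − r₂: -6, -2, 0, 0, 2, 0, 6
d²: 36, 4, 0, 0, 4, 0, 36; Σd² = 80
ρ = 1 − 6·80/(7·48) = 1 − 480/336 = -0.429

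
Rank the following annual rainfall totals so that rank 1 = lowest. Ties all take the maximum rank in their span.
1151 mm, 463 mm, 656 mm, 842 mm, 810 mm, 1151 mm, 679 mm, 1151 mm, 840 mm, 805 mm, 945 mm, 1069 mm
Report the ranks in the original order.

Sorted (ascending): 463, 656, 679, 805, 810, 840, 842, 945, 1069, 1151, 1151, 1151
The 3 values of 1151 occupy positions 10–12 → each gets rank 12.

12, 1, 2, 7, 5, 12, 3, 12, 6, 4, 8, 9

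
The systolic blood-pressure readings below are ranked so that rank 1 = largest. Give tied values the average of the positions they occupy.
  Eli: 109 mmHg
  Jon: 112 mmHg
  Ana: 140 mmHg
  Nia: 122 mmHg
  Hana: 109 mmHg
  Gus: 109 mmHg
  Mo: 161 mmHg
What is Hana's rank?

Sorted (descending): 161, 140, 122, 112, 109, 109, 109
The 3 values of 109 occupy positions 5–7 → average rank 6.
Hana has value 109 mmHg → rank 6.

6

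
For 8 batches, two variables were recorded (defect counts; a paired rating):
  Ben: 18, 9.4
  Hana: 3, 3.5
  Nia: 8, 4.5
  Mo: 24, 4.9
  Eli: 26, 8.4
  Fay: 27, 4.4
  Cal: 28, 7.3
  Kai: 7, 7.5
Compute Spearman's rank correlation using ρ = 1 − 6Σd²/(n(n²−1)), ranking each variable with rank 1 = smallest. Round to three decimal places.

0.190

Ranks of variable 1: 4, 1, 3, 5, 6, 7, 8, 2
Ranks of variable 2: 8, 1, 3, 4, 7, 2, 5, 6
d = r₁ − r₂: -4, 0, 0, 1, -1, 5, 3, -4
d²: 16, 0, 0, 1, 1, 25, 9, 16; Σd² = 68
ρ = 1 − 6·68/(8·63) = 1 − 408/504 = 0.190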